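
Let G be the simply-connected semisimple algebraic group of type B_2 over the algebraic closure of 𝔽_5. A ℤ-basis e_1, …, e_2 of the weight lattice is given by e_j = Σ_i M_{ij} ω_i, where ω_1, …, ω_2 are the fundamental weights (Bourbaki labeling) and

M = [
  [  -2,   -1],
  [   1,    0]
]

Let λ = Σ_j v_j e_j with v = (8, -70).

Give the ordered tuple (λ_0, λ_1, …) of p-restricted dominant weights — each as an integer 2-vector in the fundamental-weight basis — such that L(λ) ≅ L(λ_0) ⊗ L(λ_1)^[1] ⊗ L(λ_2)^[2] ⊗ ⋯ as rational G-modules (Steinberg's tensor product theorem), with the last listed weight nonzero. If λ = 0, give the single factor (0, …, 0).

((4, 3), (0, 1), (2, 0))

ω-coordinates c = M·v, v = (8, -70):
  c_1 = (-2)·(8) + (-1)·(-70) = 54
  c_2 = 1·8 + (0)·(-70) = 8
p = 5; digits c_i = Σ_j d_{ij}·5^j, 0 ≤ d_{ij} < 5:
  c_1 = 54 = 4·5^0 + 0·5^1 + 2·5^2
  c_2 = 8 = 3·5^0 + 1·5^1
λ_0 = (4, 3)
λ_1 = (0, 1)
λ_2 = (2, 0)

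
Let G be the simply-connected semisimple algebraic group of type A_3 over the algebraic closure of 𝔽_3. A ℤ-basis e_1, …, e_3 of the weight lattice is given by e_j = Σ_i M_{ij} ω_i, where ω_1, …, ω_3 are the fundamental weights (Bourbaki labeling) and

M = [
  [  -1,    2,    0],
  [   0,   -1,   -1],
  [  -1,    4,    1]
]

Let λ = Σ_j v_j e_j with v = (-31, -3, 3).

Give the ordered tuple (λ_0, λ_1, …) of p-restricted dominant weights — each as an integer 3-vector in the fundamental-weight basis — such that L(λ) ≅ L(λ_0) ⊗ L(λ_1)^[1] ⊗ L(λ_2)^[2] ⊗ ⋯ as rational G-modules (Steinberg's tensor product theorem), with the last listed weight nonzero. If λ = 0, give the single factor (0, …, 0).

Converting to the ω-basis (c_i = row i of M dotted with v = (-31, -3, 3)):
  c_1 = (-1)·(-31) + (2)·(-3) + 0·3 = 25
  c_2 = (0)·(-31) + (-1)·(-3) + (-1)·(3) = 0
  c_3 = (-1)·(-31) + (4)·(-3) + 1·3 = 22
Expand coordinatewise in base 3:
  c_1 = 25 = 1·3^0 + 2·3^1 + 2·3^2
  c_2 = 0
  c_3 = 22 = 1·3^0 + 1·3^1 + 2·3^2
p-restricted factor λ_0 = (1, 0, 1)
p-restricted factor λ_1 = (2, 0, 1)
p-restricted factor λ_2 = (2, 0, 2)

((1, 0, 1), (2, 0, 1), (2, 0, 2))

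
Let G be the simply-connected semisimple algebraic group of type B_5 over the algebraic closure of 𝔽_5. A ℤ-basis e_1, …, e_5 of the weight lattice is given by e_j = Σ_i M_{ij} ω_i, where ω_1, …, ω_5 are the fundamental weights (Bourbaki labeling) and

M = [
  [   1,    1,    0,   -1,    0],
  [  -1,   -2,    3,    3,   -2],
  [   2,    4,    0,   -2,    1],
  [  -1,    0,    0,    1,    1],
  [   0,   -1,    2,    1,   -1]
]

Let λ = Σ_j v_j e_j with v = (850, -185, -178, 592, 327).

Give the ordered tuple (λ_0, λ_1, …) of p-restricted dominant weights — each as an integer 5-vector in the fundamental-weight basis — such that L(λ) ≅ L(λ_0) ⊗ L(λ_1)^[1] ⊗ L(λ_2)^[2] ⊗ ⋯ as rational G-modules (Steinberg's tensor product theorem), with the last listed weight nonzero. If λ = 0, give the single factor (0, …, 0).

In the fundamental-weight basis, λ has coordinates c = M·v (v = (850, -185, -178, 592, 327)):
  c_1 = (1)·(850) + (1)·(-185) + (0)·(-178) + (-1)·(592) + (0)·(327) = 73
  c_2 = (-1)·(850) + (-2)·(-185) + (3)·(-178) + (3)·(592) + (-2)·(327) = 108
  c_3 = (2)·(850) + (4)·(-185) + (0)·(-178) + (-2)·(592) + (1)·(327) = 103
  c_4 = (-1)·(850) + (0)·(-185) + (0)·(-178) + (1)·(592) + (1)·(327) = 69
  c_5 = (0)·(850) + (-1)·(-185) + (2)·(-178) + (1)·(592) + (-1)·(327) = 94
Expand coordinatewise in base 5:
  c_1 = 73 = 3·5^0 + 4·5^1 + 2·5^2
  c_2 = 108 = 3·5^0 + 1·5^1 + 4·5^2
  c_3 = 103 = 3·5^0 + 0·5^1 + 4·5^2
  c_4 = 69 = 4·5^0 + 3·5^1 + 2·5^2
  c_5 = 94 = 4·5^0 + 3·5^1 + 3·5^2
Factor λ_0 = (3, 3, 3, 4, 4)
Factor λ_1 = (4, 1, 0, 3, 3)
Factor λ_2 = (2, 4, 4, 2, 3)

((3, 3, 3, 4, 4), (4, 1, 0, 3, 3), (2, 4, 4, 2, 3))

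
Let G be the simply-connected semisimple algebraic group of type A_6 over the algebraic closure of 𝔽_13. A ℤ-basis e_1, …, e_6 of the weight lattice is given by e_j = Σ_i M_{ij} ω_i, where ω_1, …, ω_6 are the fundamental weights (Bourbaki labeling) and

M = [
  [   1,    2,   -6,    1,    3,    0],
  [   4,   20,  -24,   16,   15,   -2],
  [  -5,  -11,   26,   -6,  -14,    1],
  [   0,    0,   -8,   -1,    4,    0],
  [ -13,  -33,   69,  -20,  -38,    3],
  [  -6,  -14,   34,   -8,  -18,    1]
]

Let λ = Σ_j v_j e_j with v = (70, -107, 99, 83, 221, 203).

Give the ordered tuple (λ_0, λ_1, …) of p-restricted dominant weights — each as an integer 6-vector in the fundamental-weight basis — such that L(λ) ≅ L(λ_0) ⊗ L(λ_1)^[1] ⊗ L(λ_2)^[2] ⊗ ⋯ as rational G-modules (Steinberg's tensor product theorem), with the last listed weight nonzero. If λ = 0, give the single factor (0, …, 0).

Change of basis e → ω: c = M·v where v = (70, -107, 99, 83, 221, 203):
  c_1 = 1*70 + 2*-107 + -6*99 + 1*83 + 3*221 + 0*203 = 8
  c_2 = 4*70 + 20*-107 + -24*99 + 16*83 + 15*221 + -2*203 = 1
  c_3 = -5*70 + -11*-107 + 26*99 + -6*83 + -14*221 + 1*203 = 12
  c_4 = 0*70 + 0*-107 + -8*99 + -1*83 + 4*221 + 0*203 = 9
  c_5 = -13*70 + -33*-107 + 69*99 + -20*83 + -38*221 + 3*203 = 3
  c_6 = -6*70 + -14*-107 + 34*99 + -8*83 + -18*221 + 1*203 = 5
p = 13; digits c_i = Σ_j d_{ij}·13^j, 0 ≤ d_{ij} < 13:
  c_1 = 8 = 8·13^0
  c_2 = 1 = 1·13^0
  c_3 = 12 = 12·13^0
  c_4 = 9 = 9·13^0
  c_5 = 3 = 3·13^0
  c_6 = 5 = 5·13^0
Factor λ_0 = (8, 1, 12, 9, 3, 5)

((8, 1, 12, 9, 3, 5),)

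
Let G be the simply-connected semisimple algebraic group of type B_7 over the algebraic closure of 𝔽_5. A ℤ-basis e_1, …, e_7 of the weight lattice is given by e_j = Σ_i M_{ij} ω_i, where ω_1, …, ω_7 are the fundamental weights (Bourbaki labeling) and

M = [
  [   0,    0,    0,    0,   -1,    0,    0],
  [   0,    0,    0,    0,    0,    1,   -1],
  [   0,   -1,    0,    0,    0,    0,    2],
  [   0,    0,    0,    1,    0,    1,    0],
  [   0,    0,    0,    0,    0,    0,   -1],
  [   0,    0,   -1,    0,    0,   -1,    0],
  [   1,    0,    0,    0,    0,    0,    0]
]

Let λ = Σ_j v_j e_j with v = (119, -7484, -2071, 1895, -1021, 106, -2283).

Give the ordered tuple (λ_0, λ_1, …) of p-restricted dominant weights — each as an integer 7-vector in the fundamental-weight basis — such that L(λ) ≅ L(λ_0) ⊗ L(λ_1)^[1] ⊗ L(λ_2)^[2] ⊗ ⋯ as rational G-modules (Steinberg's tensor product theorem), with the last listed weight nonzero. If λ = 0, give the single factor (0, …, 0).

((1, 4, 3, 1, 3, 0, 4), (4, 2, 3, 0, 1, 3, 3), (0, 0, 1, 0, 1, 3, 4), (3, 4, 3, 1, 3, 0, 0), (1, 3, 4, 3, 3, 3, 0))

ω-coordinates c = M·v, v = (119, -7484, -2071, 1895, -1021, 106, -2283):
  c_1 = 0·119 + (0)·(-7484) + (0)·(-2071) + 0·1895 + (-1)·(-1021) + 0·106 + (0)·(-2283) = 1021
  c_2 = 0·119 + (0)·(-7484) + (0)·(-2071) + 0·1895 + (0)·(-1021) + 1·106 + (-1)·(-2283) = 2389
  c_3 = 0·119 + (-1)·(-7484) + (0)·(-2071) + 0·1895 + (0)·(-1021) + 0·106 + (2)·(-2283) = 2918
  c_4 = 0·119 + (0)·(-7484) + (0)·(-2071) + 1·1895 + (0)·(-1021) + 1·106 + (0)·(-2283) = 2001
  c_5 = 0·119 + (0)·(-7484) + (0)·(-2071) + 0·1895 + (0)·(-1021) + 0·106 + (-1)·(-2283) = 2283
  c_6 = 0·119 + (0)·(-7484) + (-1)·(-2071) + 0·1895 + (0)·(-1021) + (-1)·(106) + (0)·(-2283) = 1965
  c_7 = 1·119 + (0)·(-7484) + (0)·(-2071) + 0·1895 + (0)·(-1021) + 0·106 + (0)·(-2283) = 119
p = 5; digits c_i = Σ_j d_{ij}·5^j, 0 ≤ d_{ij} < 5:
  c_1 = 1021 = 1·5^0 + 4·5^1 + 0·5^2 + 3·5^3 + 1·5^4
  c_2 = 2389 = 4·5^0 + 2·5^1 + 0·5^2 + 4·5^3 + 3·5^4
  c_3 = 2918 = 3·5^0 + 3·5^1 + 1·5^2 + 3·5^3 + 4·5^4
  c_4 = 2001 = 1·5^0 + 0·5^1 + 0·5^2 + 1·5^3 + 3·5^4
  c_5 = 2283 = 3·5^0 + 1·5^1 + 1·5^2 + 3·5^3 + 3·5^4
  c_6 = 1965 = 0·5^0 + 3·5^1 + 3·5^2 + 0·5^3 + 3·5^4
  c_7 = 119 = 4·5^0 + 3·5^1 + 4·5^2
Factor λ_0 = (1, 4, 3, 1, 3, 0, 4)
Factor λ_1 = (4, 2, 3, 0, 1, 3, 3)
Factor λ_2 = (0, 0, 1, 0, 1, 3, 4)
Factor λ_3 = (3, 4, 3, 1, 3, 0, 0)
Factor λ_4 = (1, 3, 4, 3, 3, 3, 0)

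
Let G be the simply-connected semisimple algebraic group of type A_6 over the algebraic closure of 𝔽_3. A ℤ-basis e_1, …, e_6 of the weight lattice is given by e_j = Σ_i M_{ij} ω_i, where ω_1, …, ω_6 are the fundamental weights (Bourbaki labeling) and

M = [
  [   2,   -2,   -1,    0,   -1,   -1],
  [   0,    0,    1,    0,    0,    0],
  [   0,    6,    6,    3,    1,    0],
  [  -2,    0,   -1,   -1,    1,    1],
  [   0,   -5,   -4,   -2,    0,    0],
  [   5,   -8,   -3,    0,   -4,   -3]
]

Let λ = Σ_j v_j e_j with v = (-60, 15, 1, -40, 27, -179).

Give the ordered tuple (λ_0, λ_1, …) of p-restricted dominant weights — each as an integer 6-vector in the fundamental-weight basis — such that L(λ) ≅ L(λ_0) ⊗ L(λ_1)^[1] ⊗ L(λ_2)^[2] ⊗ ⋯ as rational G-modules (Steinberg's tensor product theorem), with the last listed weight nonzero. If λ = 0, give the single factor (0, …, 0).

Converting to the ω-basis (c_i = row i of M dotted with v = (-60, 15, 1, -40, 27, -179)):
  c_1 = (2)·(-60) + (-2)·(15) + (-1)·(1) + (0)·(-40) + (-1)·(27) + (-1)·(-179) = 1
  c_2 = (0)·(-60) + 0·15 + 1·1 + (0)·(-40) + 0·27 + (0)·(-179) = 1
  c_3 = (0)·(-60) + 6·15 + 6·1 + (3)·(-40) + 1·27 + (0)·(-179) = 3
  c_4 = (-2)·(-60) + 0·15 + (-1)·(1) + (-1)·(-40) + 1·27 + (1)·(-179) = 7
  c_5 = (0)·(-60) + (-5)·(15) + (-4)·(1) + (-2)·(-40) + 0·27 + (0)·(-179) = 1
  c_6 = (5)·(-60) + (-8)·(15) + (-3)·(1) + (0)·(-40) + (-4)·(27) + (-3)·(-179) = 6
Expand coordinatewise in base 3:
  c_1 = 1 = 1·3^0
  c_2 = 1 = 1·3^0
  c_3 = 3 = 0·3^0 + 1·3^1
  c_4 = 7 = 1·3^0 + 2·3^1
  c_5 = 1 = 1·3^0
  c_6 = 6 = 0·3^0 + 2·3^1
p-restricted factor λ_0 = (1, 1, 0, 1, 1, 0)
p-restricted factor λ_1 = (0, 0, 1, 2, 0, 2)

((1, 1, 0, 1, 1, 0), (0, 0, 1, 2, 0, 2))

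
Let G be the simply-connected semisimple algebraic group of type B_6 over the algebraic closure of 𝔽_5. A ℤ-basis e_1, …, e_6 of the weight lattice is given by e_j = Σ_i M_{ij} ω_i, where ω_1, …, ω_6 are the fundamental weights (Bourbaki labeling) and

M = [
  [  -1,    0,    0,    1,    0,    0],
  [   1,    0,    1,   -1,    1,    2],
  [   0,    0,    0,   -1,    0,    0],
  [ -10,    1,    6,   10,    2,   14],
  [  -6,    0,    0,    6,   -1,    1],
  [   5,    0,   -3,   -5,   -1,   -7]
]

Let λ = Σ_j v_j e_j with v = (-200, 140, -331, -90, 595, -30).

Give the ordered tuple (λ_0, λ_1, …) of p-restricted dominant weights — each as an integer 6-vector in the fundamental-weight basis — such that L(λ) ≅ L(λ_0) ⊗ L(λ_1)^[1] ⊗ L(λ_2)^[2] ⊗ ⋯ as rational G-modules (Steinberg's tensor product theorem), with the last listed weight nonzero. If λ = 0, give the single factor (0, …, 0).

ω-coordinates c = M·v, v = (-200, 140, -331, -90, 595, -30):
  c_1 = -1*-200 + 0*140 + 0*-331 + 1*-90 + 0*595 + 0*-30 = 110
  c_2 = 1*-200 + 0*140 + 1*-331 + -1*-90 + 1*595 + 2*-30 = 94
  c_3 = 0*-200 + 0*140 + 0*-331 + -1*-90 + 0*595 + 0*-30 = 90
  c_4 = -10*-200 + 1*140 + 6*-331 + 10*-90 + 2*595 + 14*-30 = 24
  c_5 = -6*-200 + 0*140 + 0*-331 + 6*-90 + -1*595 + 1*-30 = 35
  c_6 = 5*-200 + 0*140 + -3*-331 + -5*-90 + -1*595 + -7*-30 = 58
Writing each c_i in base p = 5:
  c_1 = 110 = 0·5^0 + 2·5^1 + 4·5^2
  c_2 = 94 = 4·5^0 + 3·5^1 + 3·5^2
  c_3 = 90 = 0·5^0 + 3·5^1 + 3·5^2
  c_4 = 24 = 4·5^0 + 4·5^1
  c_5 = 35 = 0·5^0 + 2·5^1 + 1·5^2
  c_6 = 58 = 3·5^0 + 1·5^1 + 2·5^2
λ_0 = (0, 4, 0, 4, 0, 3)
λ_1 = (2, 3, 3, 4, 2, 1)
λ_2 = (4, 3, 3, 0, 1, 2)

((0, 4, 0, 4, 0, 3), (2, 3, 3, 4, 2, 1), (4, 3, 3, 0, 1, 2))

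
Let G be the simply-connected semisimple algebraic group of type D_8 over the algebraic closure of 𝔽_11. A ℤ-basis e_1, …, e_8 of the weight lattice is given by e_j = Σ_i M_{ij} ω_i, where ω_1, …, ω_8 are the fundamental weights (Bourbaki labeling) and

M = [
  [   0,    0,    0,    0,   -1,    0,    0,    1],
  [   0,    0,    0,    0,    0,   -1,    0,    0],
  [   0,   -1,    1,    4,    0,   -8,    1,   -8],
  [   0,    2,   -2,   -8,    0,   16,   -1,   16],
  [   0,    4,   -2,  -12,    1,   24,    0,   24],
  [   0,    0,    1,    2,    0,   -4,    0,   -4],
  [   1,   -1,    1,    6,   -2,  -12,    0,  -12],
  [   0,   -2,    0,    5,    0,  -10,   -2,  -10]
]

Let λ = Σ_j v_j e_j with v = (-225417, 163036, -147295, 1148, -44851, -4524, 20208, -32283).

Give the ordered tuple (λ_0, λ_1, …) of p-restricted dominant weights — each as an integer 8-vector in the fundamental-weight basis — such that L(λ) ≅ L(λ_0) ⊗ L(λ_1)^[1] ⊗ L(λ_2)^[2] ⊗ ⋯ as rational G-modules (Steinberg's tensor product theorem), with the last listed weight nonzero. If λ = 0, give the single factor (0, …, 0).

((6, 3, 4, 4, 9, 7, 7, 7), (9, 4, 8, 5, 1, 4, 9, 5), (4, 4, 7, 8, 6, 7, 9, 5), (9, 3, 6, 1, 3, 1, 1, 5))

ω-coordinates c = M·v, v = (-225417, 163036, -147295, 1148, -44851, -4524, 20208, -32283):
  c_1 = 0*-225417 + 0*163036 + 0*-147295 + 0*1148 + -1*-44851 + 0*-4524 + 0*20208 + 1*-32283 = 12568
  c_2 = 0*-225417 + 0*163036 + 0*-147295 + 0*1148 + 0*-44851 + -1*-4524 + 0*20208 + 0*-32283 = 4524
  c_3 = 0*-225417 + -1*163036 + 1*-147295 + 4*1148 + 0*-44851 + -8*-4524 + 1*20208 + -8*-32283 = 8925
  c_4 = 0*-225417 + 2*163036 + -2*-147295 + -8*1148 + 0*-44851 + 16*-4524 + -1*20208 + 16*-32283 = 2358
  c_5 = 0*-225417 + 4*163036 + -2*-147295 + -12*1148 + 1*-44851 + 24*-4524 + 0*20208 + 24*-32283 = 4739
  c_6 = 0*-225417 + 0*163036 + 1*-147295 + 2*1148 + 0*-44851 + -4*-4524 + 0*20208 + -4*-32283 = 2229
  c_7 = 1*-225417 + -1*163036 + 1*-147295 + 6*1148 + -2*-44851 + -12*-4524 + 0*20208 + -12*-32283 = 2526
  c_8 = 0*-225417 + -2*163036 + 0*-147295 + 5*1148 + 0*-44851 + -10*-4524 + -2*20208 + -10*-32283 = 7322
Base-11 expansion of each c_i:
  c_1 = 12568 = 6·11^0 + 9·11^1 + 4·11^2 + 9·11^3
  c_2 = 4524 = 3·11^0 + 4·11^1 + 4·11^2 + 3·11^3
  c_3 = 8925 = 4·11^0 + 8·11^1 + 7·11^2 + 6·11^3
  c_4 = 2358 = 4·11^0 + 5·11^1 + 8·11^2 + 1·11^3
  c_5 = 4739 = 9·11^0 + 1·11^1 + 6·11^2 + 3·11^3
  c_6 = 2229 = 7·11^0 + 4·11^1 + 7·11^2 + 1·11^3
  c_7 = 2526 = 7·11^0 + 9·11^1 + 9·11^2 + 1·11^3
  c_8 = 7322 = 7·11^0 + 5·11^1 + 5·11^2 + 5·11^3
Factor λ_0 = (6, 3, 4, 4, 9, 7, 7, 7)
Factor λ_1 = (9, 4, 8, 5, 1, 4, 9, 5)
Factor λ_2 = (4, 4, 7, 8, 6, 7, 9, 5)
Factor λ_3 = (9, 3, 6, 1, 3, 1, 1, 5)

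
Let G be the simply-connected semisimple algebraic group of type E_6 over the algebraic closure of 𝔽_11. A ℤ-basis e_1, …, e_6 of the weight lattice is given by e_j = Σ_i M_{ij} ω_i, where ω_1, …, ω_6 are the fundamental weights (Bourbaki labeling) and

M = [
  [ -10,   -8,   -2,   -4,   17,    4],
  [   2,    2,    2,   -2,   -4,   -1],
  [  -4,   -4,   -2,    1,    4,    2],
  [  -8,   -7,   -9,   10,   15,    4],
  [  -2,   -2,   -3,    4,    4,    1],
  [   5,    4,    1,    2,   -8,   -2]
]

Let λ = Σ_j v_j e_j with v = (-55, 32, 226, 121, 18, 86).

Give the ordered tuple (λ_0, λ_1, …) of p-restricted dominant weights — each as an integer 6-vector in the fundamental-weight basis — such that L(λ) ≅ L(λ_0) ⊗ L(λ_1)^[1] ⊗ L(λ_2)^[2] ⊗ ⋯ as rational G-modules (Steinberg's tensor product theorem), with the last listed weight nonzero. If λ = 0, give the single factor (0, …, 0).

Converting to the ω-basis (c_i = row i of M dotted with v = (-55, 32, 226, 121, 18, 86)):
  c_1 = (-10)·(-55) + (-8)·(32) + (-2)·(226) + (-4)·(121) + 17·18 + 4·86 = 8
  c_2 = (2)·(-55) + 2·32 + 2·226 + (-2)·(121) + (-4)·(18) + (-1)·(86) = 6
  c_3 = (-4)·(-55) + (-4)·(32) + (-2)·(226) + 1·121 + 4·18 + 2·86 = 5
  c_4 = (-8)·(-55) + (-7)·(32) + (-9)·(226) + 10·121 + 15·18 + 4·86 = 6
  c_5 = (-2)·(-55) + (-2)·(32) + (-3)·(226) + 4·121 + 4·18 + 1·86 = 10
  c_6 = (5)·(-55) + 4·32 + 1·226 + 2·121 + (-8)·(18) + (-2)·(86) = 5
Base-11 expansion of each c_i:
  c_1 = 8 = 8·11^0
  c_2 = 6 = 6·11^0
  c_3 = 5 = 5·11^0
  c_4 = 6 = 6·11^0
  c_5 = 10 = 10·11^0
  c_6 = 5 = 5·11^0
p-restricted factor λ_0 = (8, 6, 5, 6, 10, 5)

((8, 6, 5, 6, 10, 5),)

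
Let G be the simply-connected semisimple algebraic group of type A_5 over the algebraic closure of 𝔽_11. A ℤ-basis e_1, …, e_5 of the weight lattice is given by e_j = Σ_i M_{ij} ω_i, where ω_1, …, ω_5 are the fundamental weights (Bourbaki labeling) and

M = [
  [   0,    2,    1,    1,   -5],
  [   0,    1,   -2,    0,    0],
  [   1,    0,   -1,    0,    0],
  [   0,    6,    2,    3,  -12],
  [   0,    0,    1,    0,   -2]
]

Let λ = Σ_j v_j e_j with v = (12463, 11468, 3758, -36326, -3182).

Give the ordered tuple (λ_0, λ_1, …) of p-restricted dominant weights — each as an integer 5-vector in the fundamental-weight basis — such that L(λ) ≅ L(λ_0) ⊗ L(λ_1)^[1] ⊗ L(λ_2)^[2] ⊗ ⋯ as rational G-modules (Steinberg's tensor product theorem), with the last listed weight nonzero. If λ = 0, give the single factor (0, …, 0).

Compute c_i = Σ_j M_{ij} v_j with v = (12463, 11468, 3758, -36326, -3182):
  c_1 = 0*12463 + 2*11468 + 1*3758 + 1*-36326 + -5*-3182 = 6278
  c_2 = 0*12463 + 1*11468 + -2*3758 + 0*-36326 + 0*-3182 = 3952
  c_3 = 1*12463 + 0*11468 + -1*3758 + 0*-36326 + 0*-3182 = 8705
  c_4 = 0*12463 + 6*11468 + 2*3758 + 3*-36326 + -12*-3182 = 5530
  c_5 = 0*12463 + 0*11468 + 1*3758 + 0*-36326 + -2*-3182 = 10122
Writing each c_i in base p = 11:
  c_1 = 6278 = 8·11^0 + 9·11^1 + 7·11^2 + 4·11^3
  c_2 = 3952 = 3·11^0 + 7·11^1 + 10·11^2 + 2·11^3
  c_3 = 8705 = 4·11^0 + 10·11^1 + 5·11^2 + 6·11^3
  c_4 = 5530 = 8·11^0 + 7·11^1 + 1·11^2 + 4·11^3
  c_5 = 10122 = 2·11^0 + 7·11^1 + 6·11^2 + 7·11^3
p-restricted factor λ_0 = (8, 3, 4, 8, 2)
p-restricted factor λ_1 = (9, 7, 10, 7, 7)
p-restricted factor λ_2 = (7, 10, 5, 1, 6)
p-restricted factor λ_3 = (4, 2, 6, 4, 7)

((8, 3, 4, 8, 2), (9, 7, 10, 7, 7), (7, 10, 5, 1, 6), (4, 2, 6, 4, 7))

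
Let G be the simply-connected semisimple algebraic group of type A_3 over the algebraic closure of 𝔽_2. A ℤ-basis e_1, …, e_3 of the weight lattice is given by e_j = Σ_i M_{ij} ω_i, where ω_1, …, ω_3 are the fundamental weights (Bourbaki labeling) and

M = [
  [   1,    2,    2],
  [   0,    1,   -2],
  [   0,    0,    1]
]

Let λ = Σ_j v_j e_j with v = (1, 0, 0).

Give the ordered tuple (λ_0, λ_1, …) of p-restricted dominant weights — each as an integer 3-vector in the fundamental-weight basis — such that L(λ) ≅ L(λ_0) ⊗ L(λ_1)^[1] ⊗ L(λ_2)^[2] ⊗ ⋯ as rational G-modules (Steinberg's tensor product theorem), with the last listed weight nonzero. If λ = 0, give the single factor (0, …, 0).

((1, 0, 0),)

Converting to the ω-basis (c_i = row i of M dotted with v = (1, 0, 0)):
  c_1 = 1·1 + 2·0 + 2·0 = 1
  c_2 = 0·1 + 1·0 + (-2)·(0) = 0
  c_3 = 0·1 + 0·0 + 1·0 = 0
p = 2; digits c_i = Σ_j d_{ij}·2^j, 0 ≤ d_{ij} < 2:
  c_1 = 1 = 1·2^0
  c_2 = 0
  c_3 = 0
λ_0 = (1, 0, 0)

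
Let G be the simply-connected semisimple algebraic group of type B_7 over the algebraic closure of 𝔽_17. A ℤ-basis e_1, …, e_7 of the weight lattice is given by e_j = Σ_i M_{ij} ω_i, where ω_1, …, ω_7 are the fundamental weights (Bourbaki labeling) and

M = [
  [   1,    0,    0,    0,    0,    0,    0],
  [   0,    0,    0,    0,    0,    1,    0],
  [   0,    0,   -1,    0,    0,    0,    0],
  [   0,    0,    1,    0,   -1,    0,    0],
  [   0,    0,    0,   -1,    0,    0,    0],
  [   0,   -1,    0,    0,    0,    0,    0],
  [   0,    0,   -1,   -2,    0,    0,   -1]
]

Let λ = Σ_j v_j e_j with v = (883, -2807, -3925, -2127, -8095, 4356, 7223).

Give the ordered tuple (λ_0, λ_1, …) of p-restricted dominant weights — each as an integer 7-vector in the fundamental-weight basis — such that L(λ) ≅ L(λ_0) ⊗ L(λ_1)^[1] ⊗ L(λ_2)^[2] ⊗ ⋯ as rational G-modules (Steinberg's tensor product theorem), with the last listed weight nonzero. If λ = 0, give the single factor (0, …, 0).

Change of basis e → ω: c = M·v where v = (883, -2807, -3925, -2127, -8095, 4356, 7223):
  c_1 = (1)·(883) + (0)·(-2807) + (0)·(-3925) + (0)·(-2127) + (0)·(-8095) + (0)·(4356) + (0)·(7223) = 883
  c_2 = (0)·(883) + (0)·(-2807) + (0)·(-3925) + (0)·(-2127) + (0)·(-8095) + (1)·(4356) + (0)·(7223) = 4356
  c_3 = (0)·(883) + (0)·(-2807) + (-1)·(-3925) + (0)·(-2127) + (0)·(-8095) + (0)·(4356) + (0)·(7223) = 3925
  c_4 = (0)·(883) + (0)·(-2807) + (1)·(-3925) + (0)·(-2127) + (-1)·(-8095) + (0)·(4356) + (0)·(7223) = 4170
  c_5 = (0)·(883) + (0)·(-2807) + (0)·(-3925) + (-1)·(-2127) + (0)·(-8095) + (0)·(4356) + (0)·(7223) = 2127
  c_6 = (0)·(883) + (-1)·(-2807) + (0)·(-3925) + (0)·(-2127) + (0)·(-8095) + (0)·(4356) + (0)·(7223) = 2807
  c_7 = (0)·(883) + (0)·(-2807) + (-1)·(-3925) + (-2)·(-2127) + (0)·(-8095) + (0)·(4356) + (-1)·(7223) = 956
Base-17 expansion of each c_i:
  c_1 = 883 = 16·17^0 + 0·17^1 + 3·17^2
  c_2 = 4356 = 4·17^0 + 1·17^1 + 15·17^2
  c_3 = 3925 = 15·17^0 + 9·17^1 + 13·17^2
  c_4 = 4170 = 5·17^0 + 7·17^1 + 14·17^2
  c_5 = 2127 = 2·17^0 + 6·17^1 + 7·17^2
  c_6 = 2807 = 2·17^0 + 12·17^1 + 9·17^2
  c_7 = 956 = 4·17^0 + 5·17^1 + 3·17^2
Factor λ_0 = (16, 4, 15, 5, 2, 2, 4)
Factor λ_1 = (0, 1, 9, 7, 6, 12, 5)
Factor λ_2 = (3, 15, 13, 14, 7, 9, 3)

((16, 4, 15, 5, 2, 2, 4), (0, 1, 9, 7, 6, 12, 5), (3, 15, 13, 14, 7, 9, 3))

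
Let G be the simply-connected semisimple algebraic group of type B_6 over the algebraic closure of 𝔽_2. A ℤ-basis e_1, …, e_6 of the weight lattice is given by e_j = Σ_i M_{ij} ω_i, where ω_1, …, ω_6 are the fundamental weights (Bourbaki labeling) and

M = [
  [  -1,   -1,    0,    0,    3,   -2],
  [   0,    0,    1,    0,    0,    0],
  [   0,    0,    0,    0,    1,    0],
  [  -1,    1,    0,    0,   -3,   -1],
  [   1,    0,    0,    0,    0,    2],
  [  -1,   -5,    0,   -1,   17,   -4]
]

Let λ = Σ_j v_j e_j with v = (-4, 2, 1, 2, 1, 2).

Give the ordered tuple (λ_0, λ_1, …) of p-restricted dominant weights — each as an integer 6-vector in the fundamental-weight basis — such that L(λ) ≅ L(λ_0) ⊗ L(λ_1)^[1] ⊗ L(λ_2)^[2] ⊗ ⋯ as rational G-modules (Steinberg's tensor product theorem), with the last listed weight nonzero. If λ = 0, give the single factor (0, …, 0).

Change of basis e → ω: c = M·v where v = (-4, 2, 1, 2, 1, 2):
  c_1 = (-1)·(-4) + (-1)·(2) + 0·1 + 0·2 + 3·1 + (-2)·(2) = 1
  c_2 = (0)·(-4) + 0·2 + 1·1 + 0·2 + 0·1 + 0·2 = 1
  c_3 = (0)·(-4) + 0·2 + 0·1 + 0·2 + 1·1 + 0·2 = 1
  c_4 = (-1)·(-4) + 1·2 + 0·1 + 0·2 + (-3)·(1) + (-1)·(2) = 1
  c_5 = (1)·(-4) + 0·2 + 0·1 + 0·2 + 0·1 + 2·2 = 0
  c_6 = (-1)·(-4) + (-5)·(2) + 0·1 + (-1)·(2) + 17·1 + (-4)·(2) = 1
Base-2 expansion of each c_i:
  c_1 = 1 = 1·2^0
  c_2 = 1 = 1·2^0
  c_3 = 1 = 1·2^0
  c_4 = 1 = 1·2^0
  c_5 = 0
  c_6 = 1 = 1·2^0
Factor λ_0 = (1, 1, 1, 1, 0, 1)

((1, 1, 1, 1, 0, 1),)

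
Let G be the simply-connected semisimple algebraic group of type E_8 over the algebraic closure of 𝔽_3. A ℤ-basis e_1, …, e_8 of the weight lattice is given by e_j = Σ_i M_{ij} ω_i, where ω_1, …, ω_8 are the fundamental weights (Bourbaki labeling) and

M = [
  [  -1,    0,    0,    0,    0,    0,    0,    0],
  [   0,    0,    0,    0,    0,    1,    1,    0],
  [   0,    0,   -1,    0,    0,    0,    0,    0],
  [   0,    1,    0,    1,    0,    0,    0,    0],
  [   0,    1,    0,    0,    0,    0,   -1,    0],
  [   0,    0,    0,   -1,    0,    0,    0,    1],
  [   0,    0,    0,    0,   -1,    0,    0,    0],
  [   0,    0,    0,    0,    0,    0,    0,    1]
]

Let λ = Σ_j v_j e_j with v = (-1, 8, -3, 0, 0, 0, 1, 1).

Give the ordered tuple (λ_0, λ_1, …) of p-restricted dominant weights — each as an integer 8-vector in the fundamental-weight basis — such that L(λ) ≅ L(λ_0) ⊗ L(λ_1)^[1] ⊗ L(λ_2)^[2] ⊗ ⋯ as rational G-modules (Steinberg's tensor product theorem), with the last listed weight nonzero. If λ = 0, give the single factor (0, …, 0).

Converting to the ω-basis (c_i = row i of M dotted with v = (-1, 8, -3, 0, 0, 0, 1, 1)):
  c_1 = -1*-1 + 0*8 + 0*-3 + 0*0 + 0*0 + 0*0 + 0*1 + 0*1 = 1
  c_2 = 0*-1 + 0*8 + 0*-3 + 0*0 + 0*0 + 1*0 + 1*1 + 0*1 = 1
  c_3 = 0*-1 + 0*8 + -1*-3 + 0*0 + 0*0 + 0*0 + 0*1 + 0*1 = 3
  c_4 = 0*-1 + 1*8 + 0*-3 + 1*0 + 0*0 + 0*0 + 0*1 + 0*1 = 8
  c_5 = 0*-1 + 1*8 + 0*-3 + 0*0 + 0*0 + 0*0 + -1*1 + 0*1 = 7
  c_6 = 0*-1 + 0*8 + 0*-3 + -1*0 + 0*0 + 0*0 + 0*1 + 1*1 = 1
  c_7 = 0*-1 + 0*8 + 0*-3 + 0*0 + -1*0 + 0*0 + 0*1 + 0*1 = 0
  c_8 = 0*-1 + 0*8 + 0*-3 + 0*0 + 0*0 + 0*0 + 0*1 + 1*1 = 1
p = 3; digits c_i = Σ_j d_{ij}·3^j, 0 ≤ d_{ij} < 3:
  c_1 = 1 = 1·3^0
  c_2 = 1 = 1·3^0
  c_3 = 3 = 0·3^0 + 1·3^1
  c_4 = 8 = 2·3^0 + 2·3^1
  c_5 = 7 = 1·3^0 + 2·3^1
  c_6 = 1 = 1·3^0
  c_7 = 0
  c_8 = 1 = 1·3^0
λ_0 = (1, 1, 0, 2, 1, 1, 0, 1)
λ_1 = (0, 0, 1, 2, 2, 0, 0, 0)

((1, 1, 0, 2, 1, 1, 0, 1), (0, 0, 1, 2, 2, 0, 0, 0))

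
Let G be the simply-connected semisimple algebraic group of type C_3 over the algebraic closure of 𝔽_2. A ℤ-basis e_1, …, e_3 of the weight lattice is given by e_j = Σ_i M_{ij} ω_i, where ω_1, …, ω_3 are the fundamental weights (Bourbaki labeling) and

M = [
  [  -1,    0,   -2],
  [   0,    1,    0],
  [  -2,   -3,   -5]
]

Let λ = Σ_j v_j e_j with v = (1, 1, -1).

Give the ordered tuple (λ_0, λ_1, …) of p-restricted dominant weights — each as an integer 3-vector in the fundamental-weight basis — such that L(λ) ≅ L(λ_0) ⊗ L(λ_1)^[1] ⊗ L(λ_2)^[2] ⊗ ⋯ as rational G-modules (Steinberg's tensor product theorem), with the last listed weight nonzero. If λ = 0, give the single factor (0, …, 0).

Change of basis e → ω: c = M·v where v = (1, 1, -1):
  c_1 = (-1)·(1) + 0·1 + (-2)·(-1) = 1
  c_2 = 0·1 + 1·1 + (0)·(-1) = 1
  c_3 = (-2)·(1) + (-3)·(1) + (-5)·(-1) = 0
Writing each c_i in base p = 2:
  c_1 = 1 = 1·2^0
  c_2 = 1 = 1·2^0
  c_3 = 0
λ_0 = (1, 1, 0)

((1, 1, 0),)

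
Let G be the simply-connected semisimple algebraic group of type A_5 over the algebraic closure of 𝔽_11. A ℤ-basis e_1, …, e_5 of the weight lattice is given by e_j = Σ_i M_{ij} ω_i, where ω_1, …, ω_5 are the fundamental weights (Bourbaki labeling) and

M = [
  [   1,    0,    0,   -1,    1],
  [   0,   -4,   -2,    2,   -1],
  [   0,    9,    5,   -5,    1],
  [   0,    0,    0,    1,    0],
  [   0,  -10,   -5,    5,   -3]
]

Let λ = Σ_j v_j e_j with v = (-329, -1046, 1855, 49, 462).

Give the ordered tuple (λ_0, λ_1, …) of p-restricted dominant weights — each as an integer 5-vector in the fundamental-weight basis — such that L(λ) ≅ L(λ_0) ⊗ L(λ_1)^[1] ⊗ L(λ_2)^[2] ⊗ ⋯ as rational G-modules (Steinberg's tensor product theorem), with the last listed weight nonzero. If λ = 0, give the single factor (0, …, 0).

((7, 0, 1, 5, 0), (7, 10, 7, 4, 4))

Compute c_i = Σ_j M_{ij} v_j with v = (-329, -1046, 1855, 49, 462):
  c_1 = (1)·(-329) + (0)·(-1046) + 0·1855 + (-1)·(49) + 1·462 = 84
  c_2 = (0)·(-329) + (-4)·(-1046) + (-2)·(1855) + 2·49 + (-1)·(462) = 110
  c_3 = (0)·(-329) + (9)·(-1046) + 5·1855 + (-5)·(49) + 1·462 = 78
  c_4 = (0)·(-329) + (0)·(-1046) + 0·1855 + 1·49 + 0·462 = 49
  c_5 = (0)·(-329) + (-10)·(-1046) + (-5)·(1855) + 5·49 + (-3)·(462) = 44
Expand coordinatewise in base 11:
  c_1 = 84 = 7·11^0 + 7·11^1
  c_2 = 110 = 0·11^0 + 10·11^1
  c_3 = 78 = 1·11^0 + 7·11^1
  c_4 = 49 = 5·11^0 + 4·11^1
  c_5 = 44 = 0·11^0 + 4·11^1
p-restricted factor λ_0 = (7, 0, 1, 5, 0)
p-restricted factor λ_1 = (7, 10, 7, 4, 4)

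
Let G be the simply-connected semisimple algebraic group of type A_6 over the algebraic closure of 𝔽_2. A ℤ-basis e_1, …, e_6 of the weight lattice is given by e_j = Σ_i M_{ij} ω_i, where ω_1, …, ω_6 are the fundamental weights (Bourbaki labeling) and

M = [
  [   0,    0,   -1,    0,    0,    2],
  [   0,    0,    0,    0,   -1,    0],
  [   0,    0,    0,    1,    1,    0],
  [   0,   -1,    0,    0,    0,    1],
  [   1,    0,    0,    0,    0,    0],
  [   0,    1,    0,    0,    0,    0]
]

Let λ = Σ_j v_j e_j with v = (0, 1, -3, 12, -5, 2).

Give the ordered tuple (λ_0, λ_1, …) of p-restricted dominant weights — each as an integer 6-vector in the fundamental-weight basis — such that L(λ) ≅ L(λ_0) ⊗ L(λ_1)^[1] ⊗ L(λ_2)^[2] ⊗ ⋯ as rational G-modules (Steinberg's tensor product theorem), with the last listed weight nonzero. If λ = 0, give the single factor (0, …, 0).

((1, 1, 1, 1, 0, 1), (1, 0, 1, 0, 0, 0), (1, 1, 1, 0, 0, 0))

ω-coordinates c = M·v, v = (0, 1, -3, 12, -5, 2):
  c_1 = 0·0 + 0·1 + (-1)·(-3) + 0·12 + (0)·(-5) + 2·2 = 7
  c_2 = 0·0 + 0·1 + (0)·(-3) + 0·12 + (-1)·(-5) + 0·2 = 5
  c_3 = 0·0 + 0·1 + (0)·(-3) + 1·12 + (1)·(-5) + 0·2 = 7
  c_4 = 0·0 + (-1)·(1) + (0)·(-3) + 0·12 + (0)·(-5) + 1·2 = 1
  c_5 = 1·0 + 0·1 + (0)·(-3) + 0·12 + (0)·(-5) + 0·2 = 0
  c_6 = 0·0 + 1·1 + (0)·(-3) + 0·12 + (0)·(-5) + 0·2 = 1
p = 2; digits c_i = Σ_j d_{ij}·2^j, 0 ≤ d_{ij} < 2:
  c_1 = 7 = 1·2^0 + 1·2^1 + 1·2^2
  c_2 = 5 = 1·2^0 + 0·2^1 + 1·2^2
  c_3 = 7 = 1·2^0 + 1·2^1 + 1·2^2
  c_4 = 1 = 1·2^0
  c_5 = 0
  c_6 = 1 = 1·2^0
λ_0 = (1, 1, 1, 1, 0, 1)
λ_1 = (1, 0, 1, 0, 0, 0)
λ_2 = (1, 1, 1, 0, 0, 0)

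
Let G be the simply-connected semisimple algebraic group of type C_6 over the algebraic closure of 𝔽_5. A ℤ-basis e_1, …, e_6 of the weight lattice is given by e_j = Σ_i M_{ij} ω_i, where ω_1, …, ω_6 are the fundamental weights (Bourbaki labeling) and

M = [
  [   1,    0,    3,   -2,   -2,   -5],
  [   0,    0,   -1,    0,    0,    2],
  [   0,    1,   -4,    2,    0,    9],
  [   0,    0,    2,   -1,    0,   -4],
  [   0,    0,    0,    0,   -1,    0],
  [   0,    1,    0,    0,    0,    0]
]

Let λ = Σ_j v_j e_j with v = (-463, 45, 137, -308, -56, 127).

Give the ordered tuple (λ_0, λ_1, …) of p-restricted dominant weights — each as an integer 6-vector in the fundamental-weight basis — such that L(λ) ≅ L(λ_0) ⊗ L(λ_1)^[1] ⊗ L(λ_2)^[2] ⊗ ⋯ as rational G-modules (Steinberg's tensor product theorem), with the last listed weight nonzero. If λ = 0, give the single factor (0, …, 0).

((1, 2, 4, 4, 1, 0), (3, 3, 4, 4, 1, 4), (1, 4, 0, 2, 2, 1))

ω-coordinates c = M·v, v = (-463, 45, 137, -308, -56, 127):
  c_1 = (1)·(-463) + (0)·(45) + (3)·(137) + (-2)·(-308) + (-2)·(-56) + (-5)·(127) = 41
  c_2 = (0)·(-463) + (0)·(45) + (-1)·(137) + (0)·(-308) + (0)·(-56) + (2)·(127) = 117
  c_3 = (0)·(-463) + (1)·(45) + (-4)·(137) + (2)·(-308) + (0)·(-56) + (9)·(127) = 24
  c_4 = (0)·(-463) + (0)·(45) + (2)·(137) + (-1)·(-308) + (0)·(-56) + (-4)·(127) = 74
  c_5 = (0)·(-463) + (0)·(45) + (0)·(137) + (0)·(-308) + (-1)·(-56) + (0)·(127) = 56
  c_6 = (0)·(-463) + (1)·(45) + (0)·(137) + (0)·(-308) + (0)·(-56) + (0)·(127) = 45
Writing each c_i in base p = 5:
  c_1 = 41 = 1·5^0 + 3·5^1 + 1·5^2
  c_2 = 117 = 2·5^0 + 3·5^1 + 4·5^2
  c_3 = 24 = 4·5^0 + 4·5^1
  c_4 = 74 = 4·5^0 + 4·5^1 + 2·5^2
  c_5 = 56 = 1·5^0 + 1·5^1 + 2·5^2
  c_6 = 45 = 0·5^0 + 4·5^1 + 1·5^2
p-restricted factor λ_0 = (1, 2, 4, 4, 1, 0)
p-restricted factor λ_1 = (3, 3, 4, 4, 1, 4)
p-restricted factor λ_2 = (1, 4, 0, 2, 2, 1)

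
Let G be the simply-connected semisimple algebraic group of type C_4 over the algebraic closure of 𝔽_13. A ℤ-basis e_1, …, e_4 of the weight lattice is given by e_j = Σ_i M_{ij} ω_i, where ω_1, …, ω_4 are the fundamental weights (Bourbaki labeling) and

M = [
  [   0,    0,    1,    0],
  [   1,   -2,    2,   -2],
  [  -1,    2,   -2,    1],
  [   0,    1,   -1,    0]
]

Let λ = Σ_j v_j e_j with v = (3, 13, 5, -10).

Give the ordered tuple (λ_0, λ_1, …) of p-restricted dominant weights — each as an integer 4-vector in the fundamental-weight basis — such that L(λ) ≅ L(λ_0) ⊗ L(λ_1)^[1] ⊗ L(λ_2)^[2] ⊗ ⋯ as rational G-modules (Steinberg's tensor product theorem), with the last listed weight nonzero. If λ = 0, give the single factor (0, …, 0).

Change of basis e → ω: c = M·v where v = (3, 13, 5, -10):
  c_1 = 0·3 + 0·13 + 1·5 + (0)·(-10) = 5
  c_2 = 1·3 + (-2)·(13) + 2·5 + (-2)·(-10) = 7
  c_3 = (-1)·(3) + 2·13 + (-2)·(5) + (1)·(-10) = 3
  c_4 = 0·3 + 1·13 + (-1)·(5) + (0)·(-10) = 8
Base-13 expansion of each c_i:
  c_1 = 5 = 5·13^0
  c_2 = 7 = 7·13^0
  c_3 = 3 = 3·13^0
  c_4 = 8 = 8·13^0
p-restricted factor λ_0 = (5, 7, 3, 8)

((5, 7, 3, 8),)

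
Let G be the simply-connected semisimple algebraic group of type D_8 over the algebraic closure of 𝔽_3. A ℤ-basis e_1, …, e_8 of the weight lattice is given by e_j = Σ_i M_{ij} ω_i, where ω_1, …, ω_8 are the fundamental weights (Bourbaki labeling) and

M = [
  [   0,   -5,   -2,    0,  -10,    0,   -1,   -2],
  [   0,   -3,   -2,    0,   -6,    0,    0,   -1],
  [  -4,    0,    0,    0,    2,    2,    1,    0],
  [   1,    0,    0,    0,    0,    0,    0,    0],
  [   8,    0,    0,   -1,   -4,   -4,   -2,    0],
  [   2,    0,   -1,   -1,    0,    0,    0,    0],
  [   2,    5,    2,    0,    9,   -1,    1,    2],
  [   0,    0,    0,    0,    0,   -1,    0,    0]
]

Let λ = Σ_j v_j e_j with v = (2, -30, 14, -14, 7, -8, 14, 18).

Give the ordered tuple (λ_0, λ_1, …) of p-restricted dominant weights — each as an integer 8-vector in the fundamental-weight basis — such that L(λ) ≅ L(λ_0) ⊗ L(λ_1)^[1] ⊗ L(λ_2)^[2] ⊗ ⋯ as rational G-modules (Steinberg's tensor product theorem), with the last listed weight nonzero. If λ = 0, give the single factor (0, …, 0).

((2, 2, 1, 2, 0, 1, 0, 2), (0, 0, 1, 0, 2, 1, 1, 2))

Change of basis e → ω: c = M·v where v = (2, -30, 14, -14, 7, -8, 14, 18):
  c_1 = 0·2 + (-5)·(-30) + (-2)·(14) + (0)·(-14) + (-10)·(7) + (0)·(-8) + (-1)·(14) + (-2)·(18) = 2
  c_2 = 0·2 + (-3)·(-30) + (-2)·(14) + (0)·(-14) + (-6)·(7) + (0)·(-8) + 0·14 + (-1)·(18) = 2
  c_3 = (-4)·(2) + (0)·(-30) + 0·14 + (0)·(-14) + 2·7 + (2)·(-8) + 1·14 + 0·18 = 4
  c_4 = 1·2 + (0)·(-30) + 0·14 + (0)·(-14) + 0·7 + (0)·(-8) + 0·14 + 0·18 = 2
  c_5 = 8·2 + (0)·(-30) + 0·14 + (-1)·(-14) + (-4)·(7) + (-4)·(-8) + (-2)·(14) + 0·18 = 6
  c_6 = 2·2 + (0)·(-30) + (-1)·(14) + (-1)·(-14) + 0·7 + (0)·(-8) + 0·14 + 0·18 = 4
  c_7 = 2·2 + (5)·(-30) + 2·14 + (0)·(-14) + 9·7 + (-1)·(-8) + 1·14 + 2·18 = 3
  c_8 = 0·2 + (0)·(-30) + 0·14 + (0)·(-14) + 0·7 + (-1)·(-8) + 0·14 + 0·18 = 8
Base-3 expansion of each c_i:
  c_1 = 2 = 2·3^0
  c_2 = 2 = 2·3^0
  c_3 = 4 = 1·3^0 + 1·3^1
  c_4 = 2 = 2·3^0
  c_5 = 6 = 0·3^0 + 2·3^1
  c_6 = 4 = 1·3^0 + 1·3^1
  c_7 = 3 = 0·3^0 + 1·3^1
  c_8 = 8 = 2·3^0 + 2·3^1
Factor λ_0 = (2, 2, 1, 2, 0, 1, 0, 2)
Factor λ_1 = (0, 0, 1, 0, 2, 1, 1, 2)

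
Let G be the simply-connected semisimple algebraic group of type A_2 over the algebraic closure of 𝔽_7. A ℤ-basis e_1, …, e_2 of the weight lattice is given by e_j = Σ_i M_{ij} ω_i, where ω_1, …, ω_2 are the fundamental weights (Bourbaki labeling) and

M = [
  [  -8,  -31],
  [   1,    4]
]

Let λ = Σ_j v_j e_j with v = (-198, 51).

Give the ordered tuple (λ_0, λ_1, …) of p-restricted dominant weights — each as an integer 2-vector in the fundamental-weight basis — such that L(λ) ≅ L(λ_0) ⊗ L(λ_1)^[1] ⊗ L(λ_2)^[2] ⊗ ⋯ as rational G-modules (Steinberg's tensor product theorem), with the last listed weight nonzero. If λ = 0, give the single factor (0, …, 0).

((3, 6),)

In the fundamental-weight basis, λ has coordinates c = M·v (v = (-198, 51)):
  c_1 = (-8)·(-198) + (-31)·(51) = 3
  c_2 = (1)·(-198) + (4)·(51) = 6
Expand coordinatewise in base 7:
  c_1 = 3 = 3·7^0
  c_2 = 6 = 6·7^0
p-restricted factor λ_0 = (3, 6)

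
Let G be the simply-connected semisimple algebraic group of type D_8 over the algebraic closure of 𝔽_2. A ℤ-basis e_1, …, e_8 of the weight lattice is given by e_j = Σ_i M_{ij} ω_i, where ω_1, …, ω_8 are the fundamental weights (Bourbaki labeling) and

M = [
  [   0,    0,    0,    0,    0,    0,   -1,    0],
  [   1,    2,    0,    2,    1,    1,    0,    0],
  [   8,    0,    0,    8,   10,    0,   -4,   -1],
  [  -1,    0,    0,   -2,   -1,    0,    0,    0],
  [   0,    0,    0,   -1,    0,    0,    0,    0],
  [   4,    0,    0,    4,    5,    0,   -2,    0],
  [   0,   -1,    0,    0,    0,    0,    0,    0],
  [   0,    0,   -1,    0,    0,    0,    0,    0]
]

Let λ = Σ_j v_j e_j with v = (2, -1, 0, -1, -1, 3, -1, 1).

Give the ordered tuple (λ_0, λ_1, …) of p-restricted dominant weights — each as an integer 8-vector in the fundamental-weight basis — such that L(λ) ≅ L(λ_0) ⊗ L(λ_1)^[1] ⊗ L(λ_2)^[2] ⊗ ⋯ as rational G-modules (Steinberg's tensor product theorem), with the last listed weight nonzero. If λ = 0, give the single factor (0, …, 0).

((1, 0, 1, 1, 1, 1, 1, 0),)

Compute c_i = Σ_j M_{ij} v_j with v = (2, -1, 0, -1, -1, 3, -1, 1):
  c_1 = 0*2 + 0*-1 + 0*0 + 0*-1 + 0*-1 + 0*3 + -1*-1 + 0*1 = 1
  c_2 = 1*2 + 2*-1 + 0*0 + 2*-1 + 1*-1 + 1*3 + 0*-1 + 0*1 = 0
  c_3 = 8*2 + 0*-1 + 0*0 + 8*-1 + 10*-1 + 0*3 + -4*-1 + -1*1 = 1
  c_4 = -1*2 + 0*-1 + 0*0 + -2*-1 + -1*-1 + 0*3 + 0*-1 + 0*1 = 1
  c_5 = 0*2 + 0*-1 + 0*0 + -1*-1 + 0*-1 + 0*3 + 0*-1 + 0*1 = 1
  c_6 = 4*2 + 0*-1 + 0*0 + 4*-1 + 5*-1 + 0*3 + -2*-1 + 0*1 = 1
  c_7 = 0*2 + -1*-1 + 0*0 + 0*-1 + 0*-1 + 0*3 + 0*-1 + 0*1 = 1
  c_8 = 0*2 + 0*-1 + -1*0 + 0*-1 + 0*-1 + 0*3 + 0*-1 + 0*1 = 0
Writing each c_i in base p = 2:
  c_1 = 1 = 1·2^0
  c_2 = 0
  c_3 = 1 = 1·2^0
  c_4 = 1 = 1·2^0
  c_5 = 1 = 1·2^0
  c_6 = 1 = 1·2^0
  c_7 = 1 = 1·2^0
  c_8 = 0
p-restricted factor λ_0 = (1, 0, 1, 1, 1, 1, 1, 0)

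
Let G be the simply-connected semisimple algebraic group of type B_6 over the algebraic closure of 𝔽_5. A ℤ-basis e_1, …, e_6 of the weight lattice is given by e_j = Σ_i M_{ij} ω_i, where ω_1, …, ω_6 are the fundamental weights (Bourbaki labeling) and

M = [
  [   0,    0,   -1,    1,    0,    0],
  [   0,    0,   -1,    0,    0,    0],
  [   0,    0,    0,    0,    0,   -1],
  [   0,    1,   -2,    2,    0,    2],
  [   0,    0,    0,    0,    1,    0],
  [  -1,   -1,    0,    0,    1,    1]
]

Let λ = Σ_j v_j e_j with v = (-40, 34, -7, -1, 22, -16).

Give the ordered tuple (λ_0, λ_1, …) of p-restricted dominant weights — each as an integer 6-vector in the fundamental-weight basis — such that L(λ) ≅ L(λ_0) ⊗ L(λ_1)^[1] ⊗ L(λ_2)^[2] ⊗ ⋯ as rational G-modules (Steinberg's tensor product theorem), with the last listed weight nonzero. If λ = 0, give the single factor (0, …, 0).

In the fundamental-weight basis, λ has coordinates c = M·v (v = (-40, 34, -7, -1, 22, -16)):
  c_1 = (0)·(-40) + 0·34 + (-1)·(-7) + (1)·(-1) + 0·22 + (0)·(-16) = 6
  c_2 = (0)·(-40) + 0·34 + (-1)·(-7) + (0)·(-1) + 0·22 + (0)·(-16) = 7
  c_3 = (0)·(-40) + 0·34 + (0)·(-7) + (0)·(-1) + 0·22 + (-1)·(-16) = 16
  c_4 = (0)·(-40) + 1·34 + (-2)·(-7) + (2)·(-1) + 0·22 + (2)·(-16) = 14
  c_5 = (0)·(-40) + 0·34 + (0)·(-7) + (0)·(-1) + 1·22 + (0)·(-16) = 22
  c_6 = (-1)·(-40) + (-1)·(34) + (0)·(-7) + (0)·(-1) + 1·22 + (1)·(-16) = 12
Writing each c_i in base p = 5:
  c_1 = 6 = 1·5^0 + 1·5^1
  c_2 = 7 = 2·5^0 + 1·5^1
  c_3 = 16 = 1·5^0 + 3·5^1
  c_4 = 14 = 4·5^0 + 2·5^1
  c_5 = 22 = 2·5^0 + 4·5^1
  c_6 = 12 = 2·5^0 + 2·5^1
λ_0 = (1, 2, 1, 4, 2, 2)
λ_1 = (1, 1, 3, 2, 4, 2)

((1, 2, 1, 4, 2, 2), (1, 1, 3, 2, 4, 2))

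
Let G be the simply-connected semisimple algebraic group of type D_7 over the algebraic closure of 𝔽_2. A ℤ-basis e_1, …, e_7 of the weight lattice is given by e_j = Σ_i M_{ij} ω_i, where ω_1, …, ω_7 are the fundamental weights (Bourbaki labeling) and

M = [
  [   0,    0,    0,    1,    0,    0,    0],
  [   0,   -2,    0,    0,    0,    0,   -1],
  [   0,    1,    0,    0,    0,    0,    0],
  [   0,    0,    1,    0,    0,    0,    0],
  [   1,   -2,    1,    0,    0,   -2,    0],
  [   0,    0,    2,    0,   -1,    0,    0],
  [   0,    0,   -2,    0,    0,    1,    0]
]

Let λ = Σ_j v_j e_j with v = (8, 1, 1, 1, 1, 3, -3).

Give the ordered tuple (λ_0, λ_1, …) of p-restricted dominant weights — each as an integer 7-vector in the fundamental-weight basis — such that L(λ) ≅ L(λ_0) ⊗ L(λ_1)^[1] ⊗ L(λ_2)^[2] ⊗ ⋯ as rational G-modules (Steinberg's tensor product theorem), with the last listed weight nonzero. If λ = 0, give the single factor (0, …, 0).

((1, 1, 1, 1, 1, 1, 1),)

Converting to the ω-basis (c_i = row i of M dotted with v = (8, 1, 1, 1, 1, 3, -3)):
  c_1 = 0·8 + 0·1 + 0·1 + 1·1 + 0·1 + 0·3 + (0)·(-3) = 1
  c_2 = 0·8 + (-2)·(1) + 0·1 + 0·1 + 0·1 + 0·3 + (-1)·(-3) = 1
  c_3 = 0·8 + 1·1 + 0·1 + 0·1 + 0·1 + 0·3 + (0)·(-3) = 1
  c_4 = 0·8 + 0·1 + 1·1 + 0·1 + 0·1 + 0·3 + (0)·(-3) = 1
  c_5 = 1·8 + (-2)·(1) + 1·1 + 0·1 + 0·1 + (-2)·(3) + (0)·(-3) = 1
  c_6 = 0·8 + 0·1 + 2·1 + 0·1 + (-1)·(1) + 0·3 + (0)·(-3) = 1
  c_7 = 0·8 + 0·1 + (-2)·(1) + 0·1 + 0·1 + 1·3 + (0)·(-3) = 1
Expand coordinatewise in base 2:
  c_1 = 1 = 1·2^0
  c_2 = 1 = 1·2^0
  c_3 = 1 = 1·2^0
  c_4 = 1 = 1·2^0
  c_5 = 1 = 1·2^0
  c_6 = 1 = 1·2^0
  c_7 = 1 = 1·2^0
Factor λ_0 = (1, 1, 1, 1, 1, 1, 1)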